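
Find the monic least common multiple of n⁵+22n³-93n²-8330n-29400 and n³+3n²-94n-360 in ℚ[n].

n⁶+9n⁵+22n⁴+105n³-9167n²-104370n-264600

Apply the Euclidean algorithm:
  n⁵+22n³-93n²-8330n-29400 = (n²-3n+125)(n³+3n²-94n-360) + (-390n²+2340n+15600)
  n³+3n²-94n-360 = (-(1/390)n-3/130)(-390n²+2340n+15600) + (0)
Last nonzero remainder: -390n²+2340n+15600. Dividing through by -390 gives the monic gcd n²-6n-40.
Then lcm(f, g) = f·g / gcd(f, g); expanding and making the result monic gives the answer.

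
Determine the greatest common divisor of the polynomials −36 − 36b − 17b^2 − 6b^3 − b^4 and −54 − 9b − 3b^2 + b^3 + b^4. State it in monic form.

18 + 9b + 4b^2 + b^3

By polynomial division,
  −b^4 − 6b^3 − 17b^2 − 36b − 36 = (−1)(b^4 + b^3 − 3b^2 − 9b − 54) + (−5b^3 − 20b^2 − 45b − 90)
  b^4 + b^3 − 3b^2 − 9b − 54 = (−(1/5)b + 3/5)(−5b^3 − 20b^2 − 45b − 90) + (0)
Last nonzero remainder: −5b^3 − 20b^2 − 45b − 90. Dividing through by −5 gives the monic gcd b^3 + 4b^2 + 9b + 18.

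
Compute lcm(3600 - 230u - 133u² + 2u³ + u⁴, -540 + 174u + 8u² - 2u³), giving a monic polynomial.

Euclidean algorithm in ℚ[u]:
  u⁴ + 2u³ - 133u² - 230u + 3600 = (-(1/2)u - 3)(-2u³ + 8u² + 174u - 540) + (-22u² + 22u + 1980)
  -2u³ + 8u² + 174u - 540 = ((1/11)u - 3/11)(-22u² + 22u + 1980) + (0)
Last nonzero remainder: -22u² + 22u + 1980. Dividing through by -22 gives the monic gcd u² - u - 90.
Then lcm(f, g) = f·g / gcd(f, g); expanding and making the result monic gives the answer.

-10800 + 4290u + 169u² - 139u³ - u⁴ + u⁵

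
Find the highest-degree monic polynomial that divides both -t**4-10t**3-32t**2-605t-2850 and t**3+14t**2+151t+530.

t+5

Euclidean algorithm in ℚ[t]:
  -t**4-10t**3-32t**2-605t-2850 = (-t+4)(t**3+14t**2+151t+530) + (63t**2-679t-4970)
  t**3+14t**2+151t+530 = ((1/63)t+223/567)(63t**2-679t-4970) + ((40252/81)t+201260/81)
  63t**2-679t-4970 = ((5103/40252)t-40257/20126)((40252/81)t+201260/81) + (0)
Last nonzero remainder: (40252/81)t+201260/81. Dividing through by 40252/81 gives the monic gcd t+5.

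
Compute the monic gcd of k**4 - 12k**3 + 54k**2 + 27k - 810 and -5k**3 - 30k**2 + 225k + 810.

k**2 - 3k - 18

Apply the Euclidean algorithm:
  k**4 - 12k**3 + 54k**2 + 27k - 810 = (-(1/5)k + 18/5)(-5k**3 - 30k**2 + 225k + 810) + (207k**2 - 621k - 3726)
  -5k**3 - 30k**2 + 225k + 810 = (-(5/207)k - 5/23)(207k**2 - 621k - 3726) + (0)
Last nonzero remainder: 207k**2 - 621k - 3726. Dividing through by 207 gives the monic gcd k**2 - 3k - 18.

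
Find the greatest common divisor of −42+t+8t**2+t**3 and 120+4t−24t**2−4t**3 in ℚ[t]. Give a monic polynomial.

−6+t+t**2

Apply the Euclidean algorithm:
  t**3+8t**2+t−42 = (−1/4)(−4t**3−24t**2+4t+120) + (2t**2+2t−12)
  −4t**3−24t**2+4t+120 = (−2t−10)(2t**2+2t−12) + (0)
Last nonzero remainder: 2t**2+2t−12. Dividing through by 2 gives the monic gcd t**2+t−6.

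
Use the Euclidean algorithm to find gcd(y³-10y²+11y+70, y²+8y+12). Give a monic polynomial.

y+2

Apply the Euclidean algorithm:
  y³-10y²+11y+70 = (y-18)(y²+8y+12) + (143y+286)
  y²+8y+12 = ((1/143)y+6/143)(143y+286) + (0)
Last nonzero remainder: 143y+286. Dividing through by 143 gives the monic gcd y+2.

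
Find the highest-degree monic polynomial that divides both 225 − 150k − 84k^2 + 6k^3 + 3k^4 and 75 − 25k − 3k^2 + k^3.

Euclidean algorithm in ℚ[k]:
  3k^4 + 6k^3 − 84k^2 − 150k + 225 = (3k + 15)(k^3 − 3k^2 − 25k + 75) + (36k^2 − 900)
  k^3 − 3k^2 − 25k + 75 = ((1/36)k − 1/12)(36k^2 − 900) + (0)
Last nonzero remainder: 36k^2 − 900. Dividing through by 36 gives the monic gcd k^2 − 25.

−25 + k^2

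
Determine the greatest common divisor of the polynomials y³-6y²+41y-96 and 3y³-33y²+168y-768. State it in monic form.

y²-3y+32

By polynomial division,
  y³-6y²+41y-96 = (1/3)(3y³-33y²+168y-768) + (5y²-15y+160)
  3y³-33y²+168y-768 = ((3/5)y-24/5)(5y²-15y+160) + (0)
Last nonzero remainder: 5y²-15y+160. Dividing through by 5 gives the monic gcd y²-3y+32.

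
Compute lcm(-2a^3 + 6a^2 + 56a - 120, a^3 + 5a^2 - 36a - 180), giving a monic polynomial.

a^4 + 3a^3 - 46a^2 - 108a + 360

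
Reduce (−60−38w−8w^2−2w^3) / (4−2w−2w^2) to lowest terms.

(15+2w+w^2)/(−1+w)

Apply the Euclidean algorithm:
  −2w^3−8w^2−38w−60 = (w+3)(−2w^2−2w+4) + (−36w−72)
  −2w^2−2w+4 = ((1/18)w−1/18)(−36w−72) + (0)
Last nonzero remainder: −36w−72. Dividing through by −36 gives the monic gcd w+2.
Cancel w+2 from numerator and denominator to get the reduced form.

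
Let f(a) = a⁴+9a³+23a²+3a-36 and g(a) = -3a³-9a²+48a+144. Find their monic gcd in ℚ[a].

a²+7a+12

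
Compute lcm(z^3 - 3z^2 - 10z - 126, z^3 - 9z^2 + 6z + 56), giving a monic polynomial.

z^5 - 5z^4 - 12z^3 - 82z^2 + 332z + 1008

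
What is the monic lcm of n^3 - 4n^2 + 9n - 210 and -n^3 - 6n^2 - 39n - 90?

n^4 - n^3 - 3n^2 - 183n - 630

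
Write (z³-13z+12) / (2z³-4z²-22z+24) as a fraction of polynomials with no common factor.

Euclidean algorithm in ℚ[z]:
  z³-13z+12 = (1/2)(2z³-4z²-22z+24) + (2z²-2z)
  2z³-4z²-22z+24 = (z-1)(2z²-2z) + (-24z+24)
  2z²-2z = (-(1/12)z)(-24z+24) + (0)
Last nonzero remainder: -24z+24. Dividing through by -24 gives the monic gcd z-1.
Cancel z-1 from numerator and denominator to get the reduced form.

(z²+z-12)/(2z²-2z-24)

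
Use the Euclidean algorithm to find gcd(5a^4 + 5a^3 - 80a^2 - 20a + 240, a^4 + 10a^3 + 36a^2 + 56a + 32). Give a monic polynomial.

Euclidean algorithm in ℚ[a]:
  5a^4 + 5a^3 - 80a^2 - 20a + 240 = (5)(a^4 + 10a^3 + 36a^2 + 56a + 32) + (-45a^3 - 260a^2 - 300a + 80)
  a^4 + 10a^3 + 36a^2 + 56a + 32 = (-(1/45)a - 38/405)(-45a^3 - 260a^2 - 300a + 80) + ((400/81)a^2 + (800/27)a + 3200/81)
  -45a^3 - 260a^2 - 300a + 80 = (-(729/80)a + 81/40)((400/81)a^2 + (800/27)a + 3200/81) + (0)
Last nonzero remainder: (400/81)a^2 + (800/27)a + 3200/81. Dividing through by 400/81 gives the monic gcd a^2 + 6a + 8.

a^2 + 6a + 8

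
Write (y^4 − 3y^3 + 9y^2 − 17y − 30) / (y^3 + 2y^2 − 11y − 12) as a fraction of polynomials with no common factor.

By polynomial division,
  y^4 − 3y^3 + 9y^2 − 17y − 30 = (y − 5)(y^3 + 2y^2 − 11y − 12) + (30y^2 − 60y − 90)
  y^3 + 2y^2 − 11y − 12 = ((1/30)y + 2/15)(30y^2 − 60y − 90) + (0)
Last nonzero remainder: 30y^2 − 60y − 90. Dividing through by 30 gives the monic gcd y^2 − 2y − 3.
Cancel y^2 − 2y − 3 from numerator and denominator to get the reduced form.

(y^2 − y + 10)/(y + 4)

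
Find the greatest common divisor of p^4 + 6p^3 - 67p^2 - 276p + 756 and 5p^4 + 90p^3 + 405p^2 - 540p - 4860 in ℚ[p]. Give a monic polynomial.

p^2 + 15p + 54

Repeated division with remainder:
  p^4 + 6p^3 - 67p^2 - 276p + 756 = (1/5)(5p^4 + 90p^3 + 405p^2 - 540p - 4860) + (-12p^3 - 148p^2 - 168p + 1728)
  5p^4 + 90p^3 + 405p^2 - 540p - 4860 = (-(5/12)p - 85/36)(-12p^3 - 148p^2 - 168p + 1728) + (-(130/9)p^2 - (650/3)p - 780)
  -12p^3 - 148p^2 - 168p + 1728 = ((54/65)p - 144/65)(-(130/9)p^2 - (650/3)p - 780) + (0)
Last nonzero remainder: -(130/9)p^2 - (650/3)p - 780. Dividing through by -130/9 gives the monic gcd p^2 + 15p + 54.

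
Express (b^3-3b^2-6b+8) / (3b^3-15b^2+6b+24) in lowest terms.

(b^2+b-2)/(3b^2-3b-6)

Euclidean algorithm in ℚ[b]:
  b^3-3b^2-6b+8 = (1/3)(3b^3-15b^2+6b+24) + (2b^2-8b)
  3b^3-15b^2+6b+24 = ((3/2)b-3/2)(2b^2-8b) + (-6b+24)
  2b^2-8b = (-(1/3)b)(-6b+24) + (0)
Last nonzero remainder: -6b+24. Dividing through by -6 gives the monic gcd b-4.
Cancel b-4 from numerator and denominator to get the reduced form.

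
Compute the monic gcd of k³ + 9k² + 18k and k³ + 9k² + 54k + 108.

By polynomial division,
  k³ + 9k² + 18k = (k³ + 9k² + 54k + 108) + (−36k − 108)
  k³ + 9k² + 54k + 108 = (−(1/36)k² − (1/6)k − 1)(−36k − 108) + (0)
Last nonzero remainder: −36k − 108. Dividing through by −36 gives the monic gcd k + 3.

k + 3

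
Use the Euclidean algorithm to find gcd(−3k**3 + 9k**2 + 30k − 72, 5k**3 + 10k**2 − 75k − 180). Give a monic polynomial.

Repeated division with remainder:
  −3k**3 + 9k**2 + 30k − 72 = (−3/5)(5k**3 + 10k**2 − 75k − 180) + (15k**2 − 15k − 180)
  5k**3 + 10k**2 − 75k − 180 = ((1/3)k + 1)(15k**2 − 15k − 180) + (0)
Last nonzero remainder: 15k**2 − 15k − 180. Dividing through by 15 gives the monic gcd k**2 − k − 12.

k**2 − k − 12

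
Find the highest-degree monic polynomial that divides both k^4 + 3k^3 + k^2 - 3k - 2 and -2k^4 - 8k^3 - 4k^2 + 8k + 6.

k^3 + k^2 - k - 1

Apply the Euclidean algorithm:
  k^4 + 3k^3 + k^2 - 3k - 2 = (-1/2)(-2k^4 - 8k^3 - 4k^2 + 8k + 6) + (-k^3 - k^2 + k + 1)
  -2k^4 - 8k^3 - 4k^2 + 8k + 6 = (2k + 6)(-k^3 - k^2 + k + 1) + (0)
Last nonzero remainder: -k^3 - k^2 + k + 1. Dividing through by -1 gives the monic gcd k^3 + k^2 - k - 1.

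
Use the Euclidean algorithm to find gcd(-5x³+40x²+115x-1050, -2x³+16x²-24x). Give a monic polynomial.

x-6

By polynomial division,
  -5x³+40x²+115x-1050 = (5/2)(-2x³+16x²-24x) + (175x-1050)
  -2x³+16x²-24x = (-(2/175)x²+(4/175)x)(175x-1050) + (0)
Last nonzero remainder: 175x-1050. Dividing through by 175 gives the monic gcd x-6.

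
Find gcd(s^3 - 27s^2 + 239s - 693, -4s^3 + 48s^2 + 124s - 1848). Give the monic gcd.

s^2 - 18s + 77

By polynomial division,
  s^3 - 27s^2 + 239s - 693 = (-1/4)(-4s^3 + 48s^2 + 124s - 1848) + (-15s^2 + 270s - 1155)
  -4s^3 + 48s^2 + 124s - 1848 = ((4/15)s + 8/5)(-15s^2 + 270s - 1155) + (0)
Last nonzero remainder: -15s^2 + 270s - 1155. Dividing through by -15 gives the monic gcd s^2 - 18s + 77.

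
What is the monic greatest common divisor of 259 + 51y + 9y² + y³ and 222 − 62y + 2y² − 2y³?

Apply the Euclidean algorithm:
  y³ + 9y² + 51y + 259 = (−1/2)(−2y³ + 2y² − 62y + 222) + (10y² + 20y + 370)
  −2y³ + 2y² − 62y + 222 = (−(1/5)y + 3/5)(10y² + 20y + 370) + (0)
Last nonzero remainder: 10y² + 20y + 370. Dividing through by 10 gives the monic gcd y² + 2y + 37.

37 + 2y + y²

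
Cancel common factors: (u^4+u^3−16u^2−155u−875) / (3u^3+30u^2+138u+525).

By polynomial division,
  u^4+u^3−16u^2−155u−875 = ((1/3)u−3)(3u^3+30u^2+138u+525) + (28u^2+84u+700)
  3u^3+30u^2+138u+525 = ((3/28)u+3/4)(28u^2+84u+700) + (0)
Last nonzero remainder: 28u^2+84u+700. Dividing through by 28 gives the monic gcd u^2+3u+25.
Cancel u^2+3u+25 from numerator and denominator to get the reduced form.

(u^2−2u−35)/(3u+21)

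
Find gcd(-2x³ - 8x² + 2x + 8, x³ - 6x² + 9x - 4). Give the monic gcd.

x - 1

Apply the Euclidean algorithm:
  -2x³ - 8x² + 2x + 8 = (-2)(x³ - 6x² + 9x - 4) + (-20x² + 20x)
  x³ - 6x² + 9x - 4 = (-(1/20)x + 1/4)(-20x² + 20x) + (4x - 4)
  -20x² + 20x = (-5x)(4x - 4) + (0)
Last nonzero remainder: 4x - 4. Dividing through by 4 gives the monic gcd x - 1.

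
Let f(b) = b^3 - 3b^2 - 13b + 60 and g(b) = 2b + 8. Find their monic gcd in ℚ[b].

b + 4

Euclidean algorithm in ℚ[b]:
  b^3 - 3b^2 - 13b + 60 = ((1/2)b^2 - (7/2)b + 15/2)(2b + 8) + (0)
Last nonzero remainder: 2b + 8. Dividing through by 2 gives the monic gcd b + 4.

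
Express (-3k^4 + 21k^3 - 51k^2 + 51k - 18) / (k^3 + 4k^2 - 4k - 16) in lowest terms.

(-3k^3 + 15k^2 - 21k + 9)/(k^2 + 6k + 8)

Apply the Euclidean algorithm:
  -3k^4 + 21k^3 - 51k^2 + 51k - 18 = (-3k + 33)(k^3 + 4k^2 - 4k - 16) + (-195k^2 + 135k + 510)
  k^3 + 4k^2 - 4k - 16 = (-(1/195)k - 61/2535)(-195k^2 + 135k + 510) + ((315/169)k - 630/169)
  -195k^2 + 135k + 510 = (-(2197/21)k - 2873/21)((315/169)k - 630/169) + (0)
Last nonzero remainder: (315/169)k - 630/169. Dividing through by 315/169 gives the monic gcd k - 2.
Cancel k - 2 from numerator and denominator to get the reduced form.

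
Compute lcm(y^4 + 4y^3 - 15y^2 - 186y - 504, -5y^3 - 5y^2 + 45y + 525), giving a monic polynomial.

Apply the Euclidean algorithm:
  y^4 + 4y^3 - 15y^2 - 186y - 504 = (-(1/5)y - 3/5)(-5y^3 - 5y^2 + 45y + 525) + (-9y^2 - 54y - 189)
  -5y^3 - 5y^2 + 45y + 525 = ((5/9)y - 25/9)(-9y^2 - 54y - 189) + (0)
Last nonzero remainder: -9y^2 - 54y - 189. Dividing through by -9 gives the monic gcd y^2 + 6y + 21.
Then lcm(f, g) = f·g / gcd(f, g); expanding and making the result monic gives the answer.

y^5 - y^4 - 35y^3 - 111y^2 + 426y + 2520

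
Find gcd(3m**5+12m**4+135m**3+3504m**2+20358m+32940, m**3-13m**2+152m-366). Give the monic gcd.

m**2-10m+122

Euclidean algorithm in ℚ[m]:
  3m**5+12m**4+135m**3+3504m**2+20358m+32940 = (3m**2+51m+342)(m**3-13m**2+152m-366) + (1296m**2-12960m+158112)
  m**3-13m**2+152m-366 = ((1/1296)m-1/432)(1296m**2-12960m+158112) + (0)
Last nonzero remainder: 1296m**2-12960m+158112. Dividing through by 1296 gives the monic gcd m**2-10m+122.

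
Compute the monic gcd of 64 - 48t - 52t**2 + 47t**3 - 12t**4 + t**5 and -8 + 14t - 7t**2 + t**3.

4 - 5t + t**2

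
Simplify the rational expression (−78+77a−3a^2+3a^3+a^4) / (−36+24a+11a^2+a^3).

Euclidean algorithm in ℚ[a]:
  a^4+3a^3−3a^2+77a−78 = (a−8)(a^3+11a^2+24a−36) + (61a^2+305a−366)
  a^3+11a^2+24a−36 = ((1/61)a+6/61)(61a^2+305a−366) + (0)
Last nonzero remainder: 61a^2+305a−366. Dividing through by 61 gives the monic gcd a^2+5a−6.
Cancel a^2+5a−6 from numerator and denominator to get the reduced form.

(13−2a+a^2)/(6+a)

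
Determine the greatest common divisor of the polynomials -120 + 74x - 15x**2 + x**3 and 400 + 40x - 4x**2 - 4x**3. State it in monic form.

Euclidean algorithm in ℚ[x]:
  x**3 - 15x**2 + 74x - 120 = (-1/4)(-4x**3 - 4x**2 + 40x + 400) + (-16x**2 + 84x - 20)
  -4x**3 - 4x**2 + 40x + 400 = ((1/4)x + 25/16)(-16x**2 + 84x - 20) + (-(345/4)x + 1725/4)
  -16x**2 + 84x - 20 = ((64/345)x - 16/345)(-(345/4)x + 1725/4) + (0)
Last nonzero remainder: -(345/4)x + 1725/4. Dividing through by -345/4 gives the monic gcd x - 5.

-5 + x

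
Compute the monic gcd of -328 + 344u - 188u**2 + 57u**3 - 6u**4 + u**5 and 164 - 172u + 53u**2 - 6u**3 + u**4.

By polynomial division,
  u**5 - 6u**4 + 57u**3 - 188u**2 + 344u - 328 = (u)(u**4 - 6u**3 + 53u**2 - 172u + 164) + (4u**3 - 16u**2 + 180u - 328)
  u**4 - 6u**3 + 53u**2 - 172u + 164 = ((1/4)u - 1/2)(4u**3 - 16u**2 + 180u - 328) + (0)
Last nonzero remainder: 4u**3 - 16u**2 + 180u - 328. Dividing through by 4 gives the monic gcd u**3 - 4u**2 + 45u - 82.

-82 + 45u - 4u**2 + u**3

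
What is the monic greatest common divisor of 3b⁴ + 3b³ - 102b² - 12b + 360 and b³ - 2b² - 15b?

Euclidean algorithm in ℚ[b]:
  3b⁴ + 3b³ - 102b² - 12b + 360 = (3b + 9)(b³ - 2b² - 15b) + (-39b² + 123b + 360)
  b³ - 2b² - 15b = (-(1/39)b - 5/169)(-39b² + 123b + 360) + (-(360/169)b + 1800/169)
  -39b² + 123b + 360 = ((2197/120)b + 169/5)(-(360/169)b + 1800/169) + (0)
Last nonzero remainder: -(360/169)b + 1800/169. Dividing through by -360/169 gives the monic gcd b - 5.

b - 5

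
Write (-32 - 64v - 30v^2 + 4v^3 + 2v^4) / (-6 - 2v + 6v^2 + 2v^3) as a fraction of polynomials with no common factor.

Apply the Euclidean algorithm:
  2v^4 + 4v^3 - 30v^2 - 64v - 32 = (v - 1)(2v^3 + 6v^2 - 2v - 6) + (-22v^2 - 60v - 38)
  2v^3 + 6v^2 - 2v - 6 = (-(1/11)v - 3/121)(-22v^2 - 60v - 38) + (-(840/121)v - 840/121)
  -22v^2 - 60v - 38 = ((1331/420)v + 2299/420)(-(840/121)v - 840/121) + (0)
Last nonzero remainder: -(840/121)v - 840/121. Dividing through by -840/121 gives the monic gcd v + 1.
Cancel v + 1 from numerator and denominator to get the reduced form.

(-16 - 16v + v^2 + v^3)/(-3 + 2v + v^2)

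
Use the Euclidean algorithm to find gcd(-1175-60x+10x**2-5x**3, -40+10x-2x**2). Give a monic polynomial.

1

Apply the Euclidean algorithm:
  -5x**3+10x**2-60x-1175 = ((5/2)x+15/2)(-2x**2+10x-40) + (-35x-875)
  -2x**2+10x-40 = ((2/35)x-12/7)(-35x-875) + (-1540)
  -35x-875 = ((1/44)x+25/44)(-1540) + (0)
The last nonzero remainder is the constant -1540, so the polynomials are coprime and gcd = 1.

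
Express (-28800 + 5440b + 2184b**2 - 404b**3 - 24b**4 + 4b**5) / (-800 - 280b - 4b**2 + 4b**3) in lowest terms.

By polynomial division,
  4b**5 - 24b**4 - 404b**3 + 2184b**2 + 5440b - 28800 = (b**2 - 5b - 36)(4b**3 - 4b**2 - 280b - 800) + (1440b**2 - 8640b - 57600)
  4b**3 - 4b**2 - 280b - 800 = ((1/360)b + 1/72)(1440b**2 - 8640b - 57600) + (0)
Last nonzero remainder: 1440b**2 - 8640b - 57600. Dividing through by 1440 gives the monic gcd b**2 - 6b - 40.
Cancel b**2 - 6b - 40 from numerator and denominator to get the reduced form.

(180 - 61b + b**3)/(5 + b)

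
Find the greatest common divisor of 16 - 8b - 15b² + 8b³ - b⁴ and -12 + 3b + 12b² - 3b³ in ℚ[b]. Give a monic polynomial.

4 - b - 4b² + b³

Repeated division with remainder:
  -b⁴ + 8b³ - 15b² - 8b + 16 = ((1/3)b - 4/3)(-3b³ + 12b² + 3b - 12) + (0)
Last nonzero remainder: -3b³ + 12b² + 3b - 12. Dividing through by -3 gives the monic gcd b³ - 4b² - b + 4.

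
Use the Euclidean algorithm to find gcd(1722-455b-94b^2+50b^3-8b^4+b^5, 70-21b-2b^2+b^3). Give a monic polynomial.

By polynomial division,
  b^5-8b^4+50b^3-94b^2-455b+1722 = (b^2-6b+59)(b^3-2b^2-21b+70) + (-172b^2+1204b-2408)
  b^3-2b^2-21b+70 = (-(1/172)b-5/172)(-172b^2+1204b-2408) + (0)
Last nonzero remainder: -172b^2+1204b-2408. Dividing through by -172 gives the monic gcd b^2-7b+14.

14-7b+b^2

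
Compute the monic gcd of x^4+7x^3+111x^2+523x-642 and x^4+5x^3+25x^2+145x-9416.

x^2+2x+107

Apply the Euclidean algorithm:
  x^4+7x^3+111x^2+523x-642 = (x^4+5x^3+25x^2+145x-9416) + (2x^3+86x^2+378x+8774)
  x^4+5x^3+25x^2+145x-9416 = ((1/2)x-19)(2x^3+86x^2+378x+8774) + (1470x^2+2940x+157290)
  2x^3+86x^2+378x+8774 = ((1/735)x+41/735)(1470x^2+2940x+157290) + (0)
Last nonzero remainder: 1470x^2+2940x+157290. Dividing through by 1470 gives the monic gcd x^2+2x+107.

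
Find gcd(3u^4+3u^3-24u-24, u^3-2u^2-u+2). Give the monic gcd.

u^2-u-2

Apply the Euclidean algorithm:
  3u^4+3u^3-24u-24 = (3u+9)(u^3-2u^2-u+2) + (21u^2-21u-42)
  u^3-2u^2-u+2 = ((1/21)u-1/21)(21u^2-21u-42) + (0)
Last nonzero remainder: 21u^2-21u-42. Dividing through by 21 gives the monic gcd u^2-u-2.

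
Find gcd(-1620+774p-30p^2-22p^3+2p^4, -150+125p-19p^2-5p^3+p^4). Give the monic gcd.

Repeated division with remainder:
  2p^4-22p^3-30p^2+774p-1620 = (2)(p^4-5p^3-19p^2+125p-150) + (-12p^3+8p^2+524p-1320)
  p^4-5p^3-19p^2+125p-150 = (-(1/12)p+13/36)(-12p^3+8p^2+524p-1320) + ((196/9)p^2-(1568/9)p+980/3)
  -12p^3+8p^2+524p-1320 = (-(27/49)p-198/49)((196/9)p^2-(1568/9)p+980/3) + (0)
Last nonzero remainder: (196/9)p^2-(1568/9)p+980/3. Dividing through by 196/9 gives the monic gcd p^2-8p+15.

15-8p+p^2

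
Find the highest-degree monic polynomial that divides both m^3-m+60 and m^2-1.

1

By polynomial division,
  m^3-m+60 = (m)(m^2-1) + (60)
  m^2-1 = ((1/60)m^2-1/60)(60) + (0)
The last nonzero remainder is the constant 60, so the polynomials are coprime and gcd = 1.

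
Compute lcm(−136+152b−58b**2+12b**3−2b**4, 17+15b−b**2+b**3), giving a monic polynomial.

By polynomial division,
  −2b**4+12b**3−58b**2+152b−136 = (−2b+10)(b**3−b**2+15b+17) + (−18b**2+36b−306)
  b**3−b**2+15b+17 = (−(1/18)b−1/18)(−18b**2+36b−306) + (0)
Last nonzero remainder: −18b**2+36b−306. Dividing through by −18 gives the monic gcd b**2−2b+17.
Then lcm(f, g) = f·g / gcd(f, g); expanding and making the result monic gives the answer.

68−8b−47b**2+23b**3−5b**4+b**5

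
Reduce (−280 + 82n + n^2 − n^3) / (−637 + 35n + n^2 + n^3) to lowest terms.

(40 − 6n − n^2)/(91 + 8n + n^2)

By polynomial division,
  −n^3 + n^2 + 82n − 280 = (−1)(n^3 + n^2 + 35n − 637) + (2n^2 + 117n − 917)
  n^3 + n^2 + 35n − 637 = ((1/2)n − 115/4)(2n^2 + 117n − 917) + ((15429/4)n − 108003/4)
  2n^2 + 117n − 917 = ((8/15429)n + 524/15429)((15429/4)n − 108003/4) + (0)
Last nonzero remainder: (15429/4)n − 108003/4. Dividing through by 15429/4 gives the monic gcd n − 7.
Cancel n − 7 from numerator and denominator to get the reduced form.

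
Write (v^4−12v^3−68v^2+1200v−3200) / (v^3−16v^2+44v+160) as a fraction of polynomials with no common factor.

By polynomial division,
  v^4−12v^3−68v^2+1200v−3200 = (v+4)(v^3−16v^2+44v+160) + (−48v^2+864v−3840)
  v^3−16v^2+44v+160 = (−(1/48)v−1/24)(−48v^2+864v−3840) + (0)
Last nonzero remainder: −48v^2+864v−3840. Dividing through by −48 gives the monic gcd v^2−18v+80.
Cancel v^2−18v+80 from numerator and denominator to get the reduced form.

(v^2+6v−40)/(v+2)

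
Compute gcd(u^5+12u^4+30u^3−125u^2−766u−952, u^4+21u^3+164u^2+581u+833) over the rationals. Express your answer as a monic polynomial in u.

Euclidean algorithm in ℚ[u]:
  u^5+12u^4+30u^3−125u^2−766u−952 = (u−9)(u^4+21u^3+164u^2+581u+833) + (55u^3+770u^2+3630u+6545)
  u^4+21u^3+164u^2+581u+833 = ((1/55)u+7/55)(55u^3+770u^2+3630u+6545) + (0)
Last nonzero remainder: 55u^3+770u^2+3630u+6545. Dividing through by 55 gives the monic gcd u^3+14u^2+66u+119.

u^3+14u^2+66u+119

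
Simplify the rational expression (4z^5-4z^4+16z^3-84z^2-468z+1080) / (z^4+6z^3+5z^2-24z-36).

Repeated division with remainder:
  4z^5-4z^4+16z^3-84z^2-468z+1080 = (4z-28)(z^4+6z^3+5z^2-24z-36) + (164z^3+152z^2-996z+72)
  z^4+6z^3+5z^2-24z-36 = ((1/164)z+52/1681)(164z^3+152z^2-996z+72) + ((10710/1681)z^2+(10710/1681)z-64260/1681)
  164z^3+152z^2-996z+72 = ((137842/5355)z-3362/1785)((10710/1681)z^2+(10710/1681)z-64260/1681) + (0)
Last nonzero remainder: (10710/1681)z^2+(10710/1681)z-64260/1681. Dividing through by 10710/1681 gives the monic gcd z^2+z-6.
Cancel z^2+z-6 from numerator and denominator to get the reduced form.

(4z^3-8z^2+48z-180)/(z^2+5z+6)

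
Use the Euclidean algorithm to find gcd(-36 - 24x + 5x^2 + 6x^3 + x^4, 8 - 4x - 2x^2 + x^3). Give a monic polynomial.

Apply the Euclidean algorithm:
  x^4 + 6x^3 + 5x^2 - 24x - 36 = (x + 8)(x^3 - 2x^2 - 4x + 8) + (25x^2 - 100)
  x^3 - 2x^2 - 4x + 8 = ((1/25)x - 2/25)(25x^2 - 100) + (0)
Last nonzero remainder: 25x^2 - 100. Dividing through by 25 gives the monic gcd x^2 - 4.

-4 + x^2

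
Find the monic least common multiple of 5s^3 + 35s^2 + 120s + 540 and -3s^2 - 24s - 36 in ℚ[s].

s^4 + 9s^3 + 38s^2 + 156s + 216

Euclidean algorithm in ℚ[s]:
  5s^3 + 35s^2 + 120s + 540 = (-(5/3)s + 5/3)(-3s^2 - 24s - 36) + (100s + 600)
  -3s^2 - 24s - 36 = (-(3/100)s - 3/50)(100s + 600) + (0)
Last nonzero remainder: 100s + 600. Dividing through by 100 gives the monic gcd s + 6.
Then lcm(f, g) = f·g / gcd(f, g); expanding and making the result monic gives the answer.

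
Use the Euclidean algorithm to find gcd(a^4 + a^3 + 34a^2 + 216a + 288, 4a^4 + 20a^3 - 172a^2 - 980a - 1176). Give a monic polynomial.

a^2 + 5a + 6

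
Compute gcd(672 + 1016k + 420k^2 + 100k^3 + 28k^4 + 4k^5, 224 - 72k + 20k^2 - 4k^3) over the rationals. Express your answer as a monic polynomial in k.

Euclidean algorithm in ℚ[k]:
  4k^5 + 28k^4 + 100k^3 + 420k^2 + 1016k + 672 = (-k^2 - 12k - 67)(-4k^3 + 20k^2 - 72k + 224) + (1120k^2 - 1120k + 15680)
  -4k^3 + 20k^2 - 72k + 224 = (-(1/280)k + 1/70)(1120k^2 - 1120k + 15680) + (0)
Last nonzero remainder: 1120k^2 - 1120k + 15680. Dividing through by 1120 gives the monic gcd k^2 - k + 14.

14 - k + k^2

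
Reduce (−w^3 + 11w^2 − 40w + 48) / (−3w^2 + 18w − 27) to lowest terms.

Repeated division with remainder:
  −w^3 + 11w^2 − 40w + 48 = ((1/3)w − 5/3)(−3w^2 + 18w − 27) + (−w + 3)
  −3w^2 + 18w − 27 = (3w − 9)(−w + 3) + (0)
Last nonzero remainder: −w + 3. Dividing through by −1 gives the monic gcd w − 3.
Cancel w − 3 from numerator and denominator to get the reduced form.

(w^2 − 8w + 16)/(3w − 9)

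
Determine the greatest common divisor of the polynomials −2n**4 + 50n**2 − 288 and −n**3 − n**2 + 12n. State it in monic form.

n**2 + n − 12

By polynomial division,
  −2n**4 + 50n**2 − 288 = (2n − 2)(−n**3 − n**2 + 12n) + (24n**2 + 24n − 288)
  −n**3 − n**2 + 12n = (−(1/24)n)(24n**2 + 24n − 288) + (0)
Last nonzero remainder: 24n**2 + 24n − 288. Dividing through by 24 gives the monic gcd n**2 + n − 12.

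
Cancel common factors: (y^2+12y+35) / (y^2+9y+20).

By polynomial division,
  y^2+12y+35 = (y^2+9y+20) + (3y+15)
  y^2+9y+20 = ((1/3)y+4/3)(3y+15) + (0)
Last nonzero remainder: 3y+15. Dividing through by 3 gives the monic gcd y+5.
Cancel y+5 from numerator and denominator to get the reduced form.

(y+7)/(y+4)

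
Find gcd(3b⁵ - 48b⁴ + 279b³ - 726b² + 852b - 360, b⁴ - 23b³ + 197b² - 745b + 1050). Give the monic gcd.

Apply the Euclidean algorithm:
  3b⁵ - 48b⁴ + 279b³ - 726b² + 852b - 360 = (3b + 21)(b⁴ - 23b³ + 197b² - 745b + 1050) + (171b³ - 2628b² + 13347b - 22410)
  b⁴ - 23b³ + 197b² - 745b + 1050 = ((1/171)b - 145/3249)(171b³ - 2628b² + 13347b - 22410) + ((600/361)b² - (6600/361)b + 18000/361)
  171b³ - 2628b² + 13347b - 22410 = ((20577/200)b - 89889/200)((600/361)b² - (6600/361)b + 18000/361) + (0)
Last nonzero remainder: (600/361)b² - (6600/361)b + 18000/361. Dividing through by 600/361 gives the monic gcd b² - 11b + 30.

b² - 11b + 30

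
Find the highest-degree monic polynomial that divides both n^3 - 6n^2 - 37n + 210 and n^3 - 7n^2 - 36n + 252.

By polynomial division,
  n^3 - 6n^2 - 37n + 210 = (n^3 - 7n^2 - 36n + 252) + (n^2 - n - 42)
  n^3 - 7n^2 - 36n + 252 = (n - 6)(n^2 - n - 42) + (0)
The last nonzero remainder n^2 - n - 42 is already monic.

n^2 - n - 42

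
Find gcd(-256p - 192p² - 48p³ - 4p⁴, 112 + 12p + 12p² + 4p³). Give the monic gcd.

By polynomial division,
  -4p⁴ - 48p³ - 192p² - 256p = (-p - 9)(4p³ + 12p² + 12p + 112) + (-72p² - 36p + 1008)
  4p³ + 12p² + 12p + 112 = (-(1/18)p - 5/36)(-72p² - 36p + 1008) + (63p + 252)
  -72p² - 36p + 1008 = (-(8/7)p + 4)(63p + 252) + (0)
Last nonzero remainder: 63p + 252. Dividing through by 63 gives the monic gcd p + 4.

4 + p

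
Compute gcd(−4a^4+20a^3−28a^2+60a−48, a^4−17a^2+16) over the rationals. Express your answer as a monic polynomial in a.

Apply the Euclidean algorithm:
  −4a^4+20a^3−28a^2+60a−48 = (−4)(a^4−17a^2+16) + (20a^3−96a^2+60a+16)
  a^4−17a^2+16 = ((1/20)a+6/25)(20a^3−96a^2+60a+16) + ((76/25)a^2−(76/5)a+304/25)
  20a^3−96a^2+60a+16 = ((125/19)a+25/19)((76/25)a^2−(76/5)a+304/25) + (0)
Last nonzero remainder: (76/25)a^2−(76/5)a+304/25. Dividing through by 76/25 gives the monic gcd a^2−5a+4.

a^2−5a+4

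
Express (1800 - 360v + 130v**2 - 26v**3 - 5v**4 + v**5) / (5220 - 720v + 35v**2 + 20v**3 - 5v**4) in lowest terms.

(50 - 10v + 5v**2 - v**3)/(145 - 20v + 5v**2)

Apply the Euclidean algorithm:
  v**5 - 5v**4 - 26v**3 + 130v**2 - 360v + 1800 = (-(1/5)v + 1/5)(-5v**4 + 20v**3 + 35v**2 - 720v + 5220) + (-23v**3 - 21v**2 + 828v + 756)
  -5v**4 + 20v**3 + 35v**2 - 720v + 5220 = ((5/23)v - 565/529)(-23v**3 - 21v**2 + 828v + 756) + (-(88570/529)v**2 + 3188520/529)
  -23v**3 - 21v**2 + 828v + 756 = ((12167/88570)v + 11109/88570)(-(88570/529)v**2 + 3188520/529) + (0)
Last nonzero remainder: -(88570/529)v**2 + 3188520/529. Dividing through by -88570/529 gives the monic gcd v**2 - 36.
Cancel v**2 - 36 from numerator and denominator to get the reduced form.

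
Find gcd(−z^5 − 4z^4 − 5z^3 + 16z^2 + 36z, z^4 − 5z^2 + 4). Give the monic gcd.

z^2 − 4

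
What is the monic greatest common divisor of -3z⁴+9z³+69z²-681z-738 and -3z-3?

z+1

Repeated division with remainder:
  -3z⁴+9z³+69z²-681z-738 = (z³-4z²-19z+246)(-3z-3) + (0)
Last nonzero remainder: -3z-3. Dividing through by -3 gives the monic gcd z+1.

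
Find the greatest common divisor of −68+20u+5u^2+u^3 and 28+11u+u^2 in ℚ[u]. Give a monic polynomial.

Apply the Euclidean algorithm:
  u^3+5u^2+20u−68 = (u−6)(u^2+11u+28) + (58u+100)
  u^2+11u+28 = ((1/58)u+269/1682)(58u+100) + (10098/841)
  58u+100 = ((24389/5049)u+42050/5049)(10098/841) + (0)
The last nonzero remainder is the constant 10098/841, so the polynomials are coprime and gcd = 1.

1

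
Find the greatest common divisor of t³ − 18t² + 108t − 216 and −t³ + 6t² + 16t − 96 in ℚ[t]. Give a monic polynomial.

Apply the Euclidean algorithm:
  t³ − 18t² + 108t − 216 = (−1)(−t³ + 6t² + 16t − 96) + (−12t² + 124t − 312)
  −t³ + 6t² + 16t − 96 = ((1/12)t + 13/36)(−12t² + 124t − 312) + (−(25/9)t + 50/3)
  −12t² + 124t − 312 = ((108/25)t − 468/25)(−(25/9)t + 50/3) + (0)
Last nonzero remainder: −(25/9)t + 50/3. Dividing through by −25/9 gives the monic gcd t − 6.

t − 6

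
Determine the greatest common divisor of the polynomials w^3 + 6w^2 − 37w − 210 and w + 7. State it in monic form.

w + 7

Euclidean algorithm in ℚ[w]:
  w^3 + 6w^2 − 37w − 210 = (w^2 − w − 30)(w + 7) + (0)
The last nonzero remainder w + 7 is already monic.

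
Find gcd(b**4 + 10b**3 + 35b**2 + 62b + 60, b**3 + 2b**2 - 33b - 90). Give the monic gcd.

Repeated division with remainder:
  b**4 + 10b**3 + 35b**2 + 62b + 60 = (b + 8)(b**3 + 2b**2 - 33b - 90) + (52b**2 + 416b + 780)
  b**3 + 2b**2 - 33b - 90 = ((1/52)b - 3/26)(52b**2 + 416b + 780) + (0)
Last nonzero remainder: 52b**2 + 416b + 780. Dividing through by 52 gives the monic gcd b**2 + 8b + 15.

b**2 + 8b + 15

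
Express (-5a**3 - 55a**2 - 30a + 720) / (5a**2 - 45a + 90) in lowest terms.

(-a**2 - 14a - 48)/(a - 6)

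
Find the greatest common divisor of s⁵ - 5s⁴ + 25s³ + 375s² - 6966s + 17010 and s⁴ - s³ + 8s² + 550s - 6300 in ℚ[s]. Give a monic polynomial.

s³ - 11s² + 118s - 630

Apply the Euclidean algorithm:
  s⁵ - 5s⁴ + 25s³ + 375s² - 6966s + 17010 = (s - 4)(s⁴ - s³ + 8s² + 550s - 6300) + (13s³ - 143s² + 1534s - 8190)
  s⁴ - s³ + 8s² + 550s - 6300 = ((1/13)s + 10/13)(13s³ - 143s² + 1534s - 8190) + (0)
Last nonzero remainder: 13s³ - 143s² + 1534s - 8190. Dividing through by 13 gives the monic gcd s³ - 11s² + 118s - 630.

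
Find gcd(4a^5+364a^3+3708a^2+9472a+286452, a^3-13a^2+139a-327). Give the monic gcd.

a^2-10a+109

By polynomial division,
  4a^5+364a^3+3708a^2+9472a+286452 = (4a^2+52a+484)(a^3-13a^2+139a-327) + (4080a^2-40800a+444720)
  a^3-13a^2+139a-327 = ((1/4080)a-1/1360)(4080a^2-40800a+444720) + (0)
Last nonzero remainder: 4080a^2-40800a+444720. Dividing through by 4080 gives the monic gcd a^2-10a+109.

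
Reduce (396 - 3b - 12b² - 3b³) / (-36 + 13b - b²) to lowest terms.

(99 + 24b + 3b²)/(-9 + b)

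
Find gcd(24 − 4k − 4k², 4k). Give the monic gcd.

1

Euclidean algorithm in ℚ[k]:
  −4k² − 4k + 24 = (−k − 1)(4k) + (24)
  4k = ((1/6)k)(24) + (0)
The last nonzero remainder is the constant 24, so the polynomials are coprime and gcd = 1.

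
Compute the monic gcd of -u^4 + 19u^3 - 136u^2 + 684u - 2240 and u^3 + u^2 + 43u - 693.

Repeated division with remainder:
  -u^4 + 19u^3 - 136u^2 + 684u - 2240 = (-u + 20)(u^3 + u^2 + 43u - 693) + (-113u^2 - 869u + 11620)
  u^3 + u^2 + 43u - 693 = (-(1/113)u + 756/12769)(-113u^2 - 869u + 11620) + ((2519091/12769)u - 17633637/12769)
  -113u^2 - 869u + 11620 = (-(1442897/2519091)u - 21196540/2519091)((2519091/12769)u - 17633637/12769) + (0)
Last nonzero remainder: (2519091/12769)u - 17633637/12769. Dividing through by 2519091/12769 gives the monic gcd u - 7.

u - 7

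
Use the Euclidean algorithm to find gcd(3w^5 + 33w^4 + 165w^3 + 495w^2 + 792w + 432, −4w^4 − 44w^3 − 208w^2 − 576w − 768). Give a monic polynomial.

By polynomial division,
  3w^5 + 33w^4 + 165w^3 + 495w^2 + 792w + 432 = (−(3/4)w)(−4w^4 − 44w^3 − 208w^2 − 576w − 768) + (9w^3 + 63w^2 + 216w + 432)
  −4w^4 − 44w^3 − 208w^2 − 576w − 768 = (−(4/9)w − 16/9)(9w^3 + 63w^2 + 216w + 432) + (0)
Last nonzero remainder: 9w^3 + 63w^2 + 216w + 432. Dividing through by 9 gives the monic gcd w^3 + 7w^2 + 24w + 48.

w^3 + 7w^2 + 24w + 48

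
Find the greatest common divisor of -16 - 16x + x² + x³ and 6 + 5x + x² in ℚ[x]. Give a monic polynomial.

1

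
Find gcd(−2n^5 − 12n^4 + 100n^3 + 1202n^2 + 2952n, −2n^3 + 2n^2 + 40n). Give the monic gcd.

Apply the Euclidean algorithm:
  −2n^5 − 12n^4 + 100n^3 + 1202n^2 + 2952n = (n^2 + 7n − 23)(−2n^3 + 2n^2 + 40n) + (968n^2 + 3872n)
  −2n^3 + 2n^2 + 40n = (−(1/484)n + 5/484)(968n^2 + 3872n) + (0)
Last nonzero remainder: 968n^2 + 3872n. Dividing through by 968 gives the monic gcd n^2 + 4n.

n^2 + 4n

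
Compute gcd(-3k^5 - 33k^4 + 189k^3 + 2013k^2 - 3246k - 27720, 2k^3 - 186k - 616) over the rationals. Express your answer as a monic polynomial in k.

k^2 + 11k + 28

Euclidean algorithm in ℚ[k]:
  -3k^5 - 33k^4 + 189k^3 + 2013k^2 - 3246k - 27720 = (-(3/2)k^2 - (33/2)k - 45)(2k^3 - 186k - 616) + (-1980k^2 - 21780k - 55440)
  2k^3 - 186k - 616 = (-(1/990)k + 1/90)(-1980k^2 - 21780k - 55440) + (0)
Last nonzero remainder: -1980k^2 - 21780k - 55440. Dividing through by -1980 gives the monic gcd k^2 + 11k + 28.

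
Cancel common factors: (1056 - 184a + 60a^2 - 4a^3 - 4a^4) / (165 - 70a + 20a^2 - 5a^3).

(-96 + 8a + 4a^2)/(-15 + 5a)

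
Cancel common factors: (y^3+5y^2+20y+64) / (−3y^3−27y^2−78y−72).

(−y^2−y−16)/(3y^2+15y+18)

Repeated division with remainder:
  y^3+5y^2+20y+64 = (−1/3)(−3y^3−27y^2−78y−72) + (−4y^2−6y+40)
  −3y^3−27y^2−78y−72 = ((3/4)y+45/8)(−4y^2−6y+40) + (−(297/4)y−297)
  −4y^2−6y+40 = ((16/297)y−40/297)(−(297/4)y−297) + (0)
Last nonzero remainder: −(297/4)y−297. Dividing through by −297/4 gives the monic gcd y+4.
Cancel y+4 from numerator and denominator to get the reduced form.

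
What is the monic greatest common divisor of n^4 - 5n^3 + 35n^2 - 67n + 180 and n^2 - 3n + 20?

Repeated division with remainder:
  n^4 - 5n^3 + 35n^2 - 67n + 180 = (n^2 - 2n + 9)(n^2 - 3n + 20) + (0)
The last nonzero remainder n^2 - 3n + 20 is already monic.

n^2 - 3n + 20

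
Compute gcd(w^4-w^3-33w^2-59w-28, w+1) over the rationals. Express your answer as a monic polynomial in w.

Apply the Euclidean algorithm:
  w^4-w^3-33w^2-59w-28 = (w^3-2w^2-31w-28)(w+1) + (0)
The last nonzero remainder w+1 is already monic.

w+1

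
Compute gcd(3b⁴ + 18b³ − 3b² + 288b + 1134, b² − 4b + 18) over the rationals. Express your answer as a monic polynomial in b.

Apply the Euclidean algorithm:
  3b⁴ + 18b³ − 3b² + 288b + 1134 = (3b² + 30b + 63)(b² − 4b + 18) + (0)
The last nonzero remainder b² − 4b + 18 is already monic.

b² − 4b + 18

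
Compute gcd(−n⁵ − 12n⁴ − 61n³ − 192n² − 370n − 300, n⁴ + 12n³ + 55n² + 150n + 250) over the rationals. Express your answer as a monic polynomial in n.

Apply the Euclidean algorithm:
  −n⁵ − 12n⁴ − 61n³ − 192n² − 370n − 300 = (−n)(n⁴ + 12n³ + 55n² + 150n + 250) + (−6n³ − 42n² − 120n − 300)
  n⁴ + 12n³ + 55n² + 150n + 250 = (−(1/6)n − 5/6)(−6n³ − 42n² − 120n − 300) + (0)
Last nonzero remainder: −6n³ − 42n² − 120n − 300. Dividing through by −6 gives the monic gcd n³ + 7n² + 20n + 50.

n³ + 7n² + 20n + 50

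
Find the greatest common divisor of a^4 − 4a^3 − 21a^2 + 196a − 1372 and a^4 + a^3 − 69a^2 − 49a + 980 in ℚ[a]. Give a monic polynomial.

a^2 − 49

Euclidean algorithm in ℚ[a]:
  a^4 − 4a^3 − 21a^2 + 196a − 1372 = (a^4 + a^3 − 69a^2 − 49a + 980) + (−5a^3 + 48a^2 + 245a − 2352)
  a^4 + a^3 − 69a^2 − 49a + 980 = (−(1/5)a − 53/25)(−5a^3 + 48a^2 + 245a − 2352) + ((2044/25)a^2 − 100156/25)
  −5a^3 + 48a^2 + 245a − 2352 = (−(125/2044)a + 300/511)((2044/25)a^2 − 100156/25) + (0)
Last nonzero remainder: (2044/25)a^2 − 100156/25. Dividing through by 2044/25 gives the monic gcd a^2 − 49.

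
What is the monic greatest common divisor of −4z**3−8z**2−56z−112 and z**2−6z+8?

Euclidean algorithm in ℚ[z]:
  −4z**3−8z**2−56z−112 = (−4z−32)(z**2−6z+8) + (−216z+144)
  z**2−6z+8 = (−(1/216)z+2/81)(−216z+144) + (40/9)
  −216z+144 = (−(243/5)z+162/5)(40/9) + (0)
The last nonzero remainder is the constant 40/9, so the polynomials are coprime and gcd = 1.

1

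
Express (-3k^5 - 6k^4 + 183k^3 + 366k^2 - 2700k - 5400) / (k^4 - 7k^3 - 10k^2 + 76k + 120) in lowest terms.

(-3k^2 - 33k - 90)/(k + 2)

Apply the Euclidean algorithm:
  -3k^5 - 6k^4 + 183k^3 + 366k^2 - 2700k - 5400 = (-3k - 27)(k^4 - 7k^3 - 10k^2 + 76k + 120) + (-36k^3 + 324k^2 - 288k - 2160)
  k^4 - 7k^3 - 10k^2 + 76k + 120 = (-(1/36)k - 1/18)(-36k^3 + 324k^2 - 288k - 2160) + (0)
Last nonzero remainder: -36k^3 + 324k^2 - 288k - 2160. Dividing through by -36 gives the monic gcd k^3 - 9k^2 + 8k + 60.
Cancel k^3 - 9k^2 + 8k + 60 from numerator and denominator to get the reduced form.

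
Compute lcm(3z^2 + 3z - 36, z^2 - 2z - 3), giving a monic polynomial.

Apply the Euclidean algorithm:
  3z^2 + 3z - 36 = (3)(z^2 - 2z - 3) + (9z - 27)
  z^2 - 2z - 3 = ((1/9)z + 1/9)(9z - 27) + (0)
Last nonzero remainder: 9z - 27. Dividing through by 9 gives the monic gcd z - 3.
Then lcm(f, g) = f·g / gcd(f, g); expanding and making the result monic gives the answer.

z^3 + 2z^2 - 11z - 12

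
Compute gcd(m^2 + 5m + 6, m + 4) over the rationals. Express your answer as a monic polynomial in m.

Apply the Euclidean algorithm:
  m^2 + 5m + 6 = (m + 1)(m + 4) + (2)
  m + 4 = ((1/2)m + 2)(2) + (0)
The last nonzero remainder is the constant 2, so the polynomials are coprime and gcd = 1.

1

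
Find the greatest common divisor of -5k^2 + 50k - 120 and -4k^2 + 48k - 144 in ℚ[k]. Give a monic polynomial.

Repeated division with remainder:
  -5k^2 + 50k - 120 = (5/4)(-4k^2 + 48k - 144) + (-10k + 60)
  -4k^2 + 48k - 144 = ((2/5)k - 12/5)(-10k + 60) + (0)
Last nonzero remainder: -10k + 60. Dividing through by -10 gives the monic gcd k - 6.

k - 6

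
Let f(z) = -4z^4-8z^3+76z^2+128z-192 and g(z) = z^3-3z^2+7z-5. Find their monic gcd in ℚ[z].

z-1

Repeated division with remainder:
  -4z^4-8z^3+76z^2+128z-192 = (-4z-20)(z^3-3z^2+7z-5) + (44z^2+248z-292)
  z^3-3z^2+7z-5 = ((1/44)z-95/484)(44z^2+248z-292) + ((7540/121)z-7540/121)
  44z^2+248z-292 = ((1331/1885)z+8833/1885)((7540/121)z-7540/121) + (0)
Last nonzero remainder: (7540/121)z-7540/121. Dividing through by 7540/121 gives the monic gcd z-1.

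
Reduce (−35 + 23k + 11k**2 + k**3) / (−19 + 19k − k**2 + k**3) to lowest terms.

(35 + 12k + k**2)/(19 + k**2)

Euclidean algorithm in ℚ[k]:
  k**3 + 11k**2 + 23k − 35 = (k**3 − k**2 + 19k − 19) + (12k**2 + 4k − 16)
  k**3 − k**2 + 19k − 19 = ((1/12)k − 1/9)(12k**2 + 4k − 16) + ((187/9)k − 187/9)
  12k**2 + 4k − 16 = ((108/187)k + 144/187)((187/9)k − 187/9) + (0)
Last nonzero remainder: (187/9)k − 187/9. Dividing through by 187/9 gives the monic gcd k − 1.
Cancel k − 1 from numerator and denominator to get the reduced form.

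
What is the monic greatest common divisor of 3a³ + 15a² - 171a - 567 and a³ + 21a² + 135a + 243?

a² + 12a + 27

By polynomial division,
  3a³ + 15a² - 171a - 567 = (3)(a³ + 21a² + 135a + 243) + (-48a² - 576a - 1296)
  a³ + 21a² + 135a + 243 = (-(1/48)a - 3/16)(-48a² - 576a - 1296) + (0)
Last nonzero remainder: -48a² - 576a - 1296. Dividing through by -48 gives the monic gcd a² + 12a + 27.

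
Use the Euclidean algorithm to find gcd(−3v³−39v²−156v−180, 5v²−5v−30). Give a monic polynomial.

v+2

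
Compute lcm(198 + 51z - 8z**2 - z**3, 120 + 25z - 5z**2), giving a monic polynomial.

1584 + 210z - 115z**2 + z**4

Euclidean algorithm in ℚ[z]:
  -z**3 - 8z**2 + 51z + 198 = ((1/5)z + 13/5)(-5z**2 + 25z + 120) + (-38z - 114)
  -5z**2 + 25z + 120 = ((5/38)z - 20/19)(-38z - 114) + (0)
Last nonzero remainder: -38z - 114. Dividing through by -38 gives the monic gcd z + 3.
Then lcm(f, g) = f·g / gcd(f, g); expanding and making the result monic gives the answer.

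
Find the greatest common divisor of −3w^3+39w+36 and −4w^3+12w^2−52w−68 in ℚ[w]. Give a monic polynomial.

w+1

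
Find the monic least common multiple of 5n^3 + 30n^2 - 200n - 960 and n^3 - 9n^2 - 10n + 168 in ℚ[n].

Repeated division with remainder:
  5n^3 + 30n^2 - 200n - 960 = (5)(n^3 - 9n^2 - 10n + 168) + (75n^2 - 150n - 1800)
  n^3 - 9n^2 - 10n + 168 = ((1/75)n - 7/75)(75n^2 - 150n - 1800) + (0)
Last nonzero remainder: 75n^2 - 150n - 1800. Dividing through by 75 gives the monic gcd n^2 - 2n - 24.
Then lcm(f, g) = f·g / gcd(f, g); expanding and making the result monic gives the answer.

n^4 - n^3 - 82n^2 + 88n + 1344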